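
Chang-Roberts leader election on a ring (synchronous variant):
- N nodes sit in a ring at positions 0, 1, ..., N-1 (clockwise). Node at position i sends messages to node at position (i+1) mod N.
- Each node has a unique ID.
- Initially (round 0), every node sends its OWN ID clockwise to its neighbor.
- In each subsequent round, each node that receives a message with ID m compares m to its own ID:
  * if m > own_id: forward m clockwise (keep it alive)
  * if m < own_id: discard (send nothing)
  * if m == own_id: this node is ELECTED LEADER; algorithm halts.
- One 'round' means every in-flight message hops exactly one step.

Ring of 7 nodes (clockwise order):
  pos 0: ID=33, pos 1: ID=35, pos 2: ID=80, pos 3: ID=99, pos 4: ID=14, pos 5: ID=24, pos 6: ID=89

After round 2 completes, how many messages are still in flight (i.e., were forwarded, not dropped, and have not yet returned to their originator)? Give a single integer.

Round 1: pos1(id35) recv 33: drop; pos2(id80) recv 35: drop; pos3(id99) recv 80: drop; pos4(id14) recv 99: fwd; pos5(id24) recv 14: drop; pos6(id89) recv 24: drop; pos0(id33) recv 89: fwd
Round 2: pos5(id24) recv 99: fwd; pos1(id35) recv 89: fwd
After round 2: 2 messages still in flight

Answer: 2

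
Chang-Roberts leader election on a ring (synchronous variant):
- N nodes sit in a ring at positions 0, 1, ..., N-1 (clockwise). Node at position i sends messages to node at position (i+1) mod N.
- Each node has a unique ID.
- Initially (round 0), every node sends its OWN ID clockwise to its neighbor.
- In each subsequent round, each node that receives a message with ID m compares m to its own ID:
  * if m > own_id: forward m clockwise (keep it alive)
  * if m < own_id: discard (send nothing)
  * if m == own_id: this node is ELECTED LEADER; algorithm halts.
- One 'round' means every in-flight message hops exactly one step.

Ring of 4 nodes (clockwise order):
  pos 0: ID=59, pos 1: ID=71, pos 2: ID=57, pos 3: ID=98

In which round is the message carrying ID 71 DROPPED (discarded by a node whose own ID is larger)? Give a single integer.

Round 1: pos1(id71) recv 59: drop; pos2(id57) recv 71: fwd; pos3(id98) recv 57: drop; pos0(id59) recv 98: fwd
Round 2: pos3(id98) recv 71: drop; pos1(id71) recv 98: fwd
Round 3: pos2(id57) recv 98: fwd
Round 4: pos3(id98) recv 98: ELECTED
Message ID 71 originates at pos 1; dropped at pos 3 in round 2

Answer: 2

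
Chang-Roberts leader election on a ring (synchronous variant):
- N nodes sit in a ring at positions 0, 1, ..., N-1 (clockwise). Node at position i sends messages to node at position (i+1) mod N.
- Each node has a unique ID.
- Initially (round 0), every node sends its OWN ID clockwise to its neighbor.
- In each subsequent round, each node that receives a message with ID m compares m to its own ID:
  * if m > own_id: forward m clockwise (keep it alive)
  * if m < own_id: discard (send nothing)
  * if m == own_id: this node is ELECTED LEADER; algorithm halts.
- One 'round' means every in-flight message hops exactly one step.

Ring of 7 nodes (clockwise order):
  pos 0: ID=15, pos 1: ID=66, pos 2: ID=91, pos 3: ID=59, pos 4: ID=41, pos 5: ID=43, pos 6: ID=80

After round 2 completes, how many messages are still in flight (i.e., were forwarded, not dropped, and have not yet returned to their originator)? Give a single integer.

Answer: 3

Derivation:
Round 1: pos1(id66) recv 15: drop; pos2(id91) recv 66: drop; pos3(id59) recv 91: fwd; pos4(id41) recv 59: fwd; pos5(id43) recv 41: drop; pos6(id80) recv 43: drop; pos0(id15) recv 80: fwd
Round 2: pos4(id41) recv 91: fwd; pos5(id43) recv 59: fwd; pos1(id66) recv 80: fwd
After round 2: 3 messages still in flight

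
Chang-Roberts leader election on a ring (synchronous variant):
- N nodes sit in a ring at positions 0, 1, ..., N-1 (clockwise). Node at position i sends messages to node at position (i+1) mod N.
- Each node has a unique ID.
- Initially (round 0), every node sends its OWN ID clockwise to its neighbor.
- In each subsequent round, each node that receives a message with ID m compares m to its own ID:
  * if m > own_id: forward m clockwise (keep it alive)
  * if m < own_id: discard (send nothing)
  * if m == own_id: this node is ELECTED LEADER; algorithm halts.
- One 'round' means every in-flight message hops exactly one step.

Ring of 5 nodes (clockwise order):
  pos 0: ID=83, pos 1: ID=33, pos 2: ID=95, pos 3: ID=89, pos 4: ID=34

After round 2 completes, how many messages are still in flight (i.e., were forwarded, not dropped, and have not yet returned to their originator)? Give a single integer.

Answer: 2

Derivation:
Round 1: pos1(id33) recv 83: fwd; pos2(id95) recv 33: drop; pos3(id89) recv 95: fwd; pos4(id34) recv 89: fwd; pos0(id83) recv 34: drop
Round 2: pos2(id95) recv 83: drop; pos4(id34) recv 95: fwd; pos0(id83) recv 89: fwd
After round 2: 2 messages still in flight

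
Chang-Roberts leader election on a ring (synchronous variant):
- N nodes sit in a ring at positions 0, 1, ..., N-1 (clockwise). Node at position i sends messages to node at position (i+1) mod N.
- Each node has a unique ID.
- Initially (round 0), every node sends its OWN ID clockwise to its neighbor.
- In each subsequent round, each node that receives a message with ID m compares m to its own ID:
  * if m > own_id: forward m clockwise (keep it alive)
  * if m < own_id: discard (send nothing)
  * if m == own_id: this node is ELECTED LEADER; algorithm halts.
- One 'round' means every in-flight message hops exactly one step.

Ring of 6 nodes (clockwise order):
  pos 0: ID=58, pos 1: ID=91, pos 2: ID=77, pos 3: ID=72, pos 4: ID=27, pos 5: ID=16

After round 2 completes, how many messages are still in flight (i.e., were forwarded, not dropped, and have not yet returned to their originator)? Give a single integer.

Answer: 3

Derivation:
Round 1: pos1(id91) recv 58: drop; pos2(id77) recv 91: fwd; pos3(id72) recv 77: fwd; pos4(id27) recv 72: fwd; pos5(id16) recv 27: fwd; pos0(id58) recv 16: drop
Round 2: pos3(id72) recv 91: fwd; pos4(id27) recv 77: fwd; pos5(id16) recv 72: fwd; pos0(id58) recv 27: drop
After round 2: 3 messages still in flight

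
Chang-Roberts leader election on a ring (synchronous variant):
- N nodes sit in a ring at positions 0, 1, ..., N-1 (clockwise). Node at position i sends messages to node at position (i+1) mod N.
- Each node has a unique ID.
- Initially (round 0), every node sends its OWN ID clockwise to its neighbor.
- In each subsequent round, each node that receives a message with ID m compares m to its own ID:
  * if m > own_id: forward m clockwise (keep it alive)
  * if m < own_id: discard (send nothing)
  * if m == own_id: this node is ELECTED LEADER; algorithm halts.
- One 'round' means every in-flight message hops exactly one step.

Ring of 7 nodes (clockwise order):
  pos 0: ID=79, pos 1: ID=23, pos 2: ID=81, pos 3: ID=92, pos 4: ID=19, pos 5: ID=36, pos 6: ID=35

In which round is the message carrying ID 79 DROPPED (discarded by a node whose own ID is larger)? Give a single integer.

Round 1: pos1(id23) recv 79: fwd; pos2(id81) recv 23: drop; pos3(id92) recv 81: drop; pos4(id19) recv 92: fwd; pos5(id36) recv 19: drop; pos6(id35) recv 36: fwd; pos0(id79) recv 35: drop
Round 2: pos2(id81) recv 79: drop; pos5(id36) recv 92: fwd; pos0(id79) recv 36: drop
Round 3: pos6(id35) recv 92: fwd
Round 4: pos0(id79) recv 92: fwd
Round 5: pos1(id23) recv 92: fwd
Round 6: pos2(id81) recv 92: fwd
Round 7: pos3(id92) recv 92: ELECTED
Message ID 79 originates at pos 0; dropped at pos 2 in round 2

Answer: 2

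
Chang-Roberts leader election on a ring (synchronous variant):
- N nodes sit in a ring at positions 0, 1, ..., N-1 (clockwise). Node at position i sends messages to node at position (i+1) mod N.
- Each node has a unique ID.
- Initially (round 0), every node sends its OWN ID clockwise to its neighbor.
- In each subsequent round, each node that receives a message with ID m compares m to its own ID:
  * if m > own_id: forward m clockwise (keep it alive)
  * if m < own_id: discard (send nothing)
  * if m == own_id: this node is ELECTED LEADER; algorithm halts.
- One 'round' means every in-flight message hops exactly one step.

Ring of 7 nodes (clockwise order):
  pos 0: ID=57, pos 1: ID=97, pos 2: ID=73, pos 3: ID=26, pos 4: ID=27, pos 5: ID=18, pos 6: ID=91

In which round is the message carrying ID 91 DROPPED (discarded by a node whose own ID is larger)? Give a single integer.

Answer: 2

Derivation:
Round 1: pos1(id97) recv 57: drop; pos2(id73) recv 97: fwd; pos3(id26) recv 73: fwd; pos4(id27) recv 26: drop; pos5(id18) recv 27: fwd; pos6(id91) recv 18: drop; pos0(id57) recv 91: fwd
Round 2: pos3(id26) recv 97: fwd; pos4(id27) recv 73: fwd; pos6(id91) recv 27: drop; pos1(id97) recv 91: drop
Round 3: pos4(id27) recv 97: fwd; pos5(id18) recv 73: fwd
Round 4: pos5(id18) recv 97: fwd; pos6(id91) recv 73: drop
Round 5: pos6(id91) recv 97: fwd
Round 6: pos0(id57) recv 97: fwd
Round 7: pos1(id97) recv 97: ELECTED
Message ID 91 originates at pos 6; dropped at pos 1 in round 2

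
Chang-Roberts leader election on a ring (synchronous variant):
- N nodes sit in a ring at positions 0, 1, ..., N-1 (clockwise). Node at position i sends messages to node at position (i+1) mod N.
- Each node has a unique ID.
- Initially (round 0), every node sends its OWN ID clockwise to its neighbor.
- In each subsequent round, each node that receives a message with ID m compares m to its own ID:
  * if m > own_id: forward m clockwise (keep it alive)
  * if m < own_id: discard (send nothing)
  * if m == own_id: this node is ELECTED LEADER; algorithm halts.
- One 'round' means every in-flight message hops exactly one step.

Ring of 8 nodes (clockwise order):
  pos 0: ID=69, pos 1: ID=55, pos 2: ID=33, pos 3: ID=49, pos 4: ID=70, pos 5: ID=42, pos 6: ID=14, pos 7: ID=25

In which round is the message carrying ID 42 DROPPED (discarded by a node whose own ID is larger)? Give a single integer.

Answer: 3

Derivation:
Round 1: pos1(id55) recv 69: fwd; pos2(id33) recv 55: fwd; pos3(id49) recv 33: drop; pos4(id70) recv 49: drop; pos5(id42) recv 70: fwd; pos6(id14) recv 42: fwd; pos7(id25) recv 14: drop; pos0(id69) recv 25: drop
Round 2: pos2(id33) recv 69: fwd; pos3(id49) recv 55: fwd; pos6(id14) recv 70: fwd; pos7(id25) recv 42: fwd
Round 3: pos3(id49) recv 69: fwd; pos4(id70) recv 55: drop; pos7(id25) recv 70: fwd; pos0(id69) recv 42: drop
Round 4: pos4(id70) recv 69: drop; pos0(id69) recv 70: fwd
Round 5: pos1(id55) recv 70: fwd
Round 6: pos2(id33) recv 70: fwd
Round 7: pos3(id49) recv 70: fwd
Round 8: pos4(id70) recv 70: ELECTED
Message ID 42 originates at pos 5; dropped at pos 0 in round 3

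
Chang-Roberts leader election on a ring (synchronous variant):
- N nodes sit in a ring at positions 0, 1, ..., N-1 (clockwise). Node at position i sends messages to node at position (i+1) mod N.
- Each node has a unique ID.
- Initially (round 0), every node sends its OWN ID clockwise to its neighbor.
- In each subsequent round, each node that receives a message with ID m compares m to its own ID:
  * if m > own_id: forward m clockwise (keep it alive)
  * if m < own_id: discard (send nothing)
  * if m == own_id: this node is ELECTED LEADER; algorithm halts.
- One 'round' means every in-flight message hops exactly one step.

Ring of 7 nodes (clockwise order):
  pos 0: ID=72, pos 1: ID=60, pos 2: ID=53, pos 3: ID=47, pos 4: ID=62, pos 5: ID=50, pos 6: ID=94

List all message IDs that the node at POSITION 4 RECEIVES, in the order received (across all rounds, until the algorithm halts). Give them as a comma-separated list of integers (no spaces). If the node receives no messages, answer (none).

Answer: 47,53,60,72,94

Derivation:
Round 1: pos1(id60) recv 72: fwd; pos2(id53) recv 60: fwd; pos3(id47) recv 53: fwd; pos4(id62) recv 47: drop; pos5(id50) recv 62: fwd; pos6(id94) recv 50: drop; pos0(id72) recv 94: fwd
Round 2: pos2(id53) recv 72: fwd; pos3(id47) recv 60: fwd; pos4(id62) recv 53: drop; pos6(id94) recv 62: drop; pos1(id60) recv 94: fwd
Round 3: pos3(id47) recv 72: fwd; pos4(id62) recv 60: drop; pos2(id53) recv 94: fwd
Round 4: pos4(id62) recv 72: fwd; pos3(id47) recv 94: fwd
Round 5: pos5(id50) recv 72: fwd; pos4(id62) recv 94: fwd
Round 6: pos6(id94) recv 72: drop; pos5(id50) recv 94: fwd
Round 7: pos6(id94) recv 94: ELECTED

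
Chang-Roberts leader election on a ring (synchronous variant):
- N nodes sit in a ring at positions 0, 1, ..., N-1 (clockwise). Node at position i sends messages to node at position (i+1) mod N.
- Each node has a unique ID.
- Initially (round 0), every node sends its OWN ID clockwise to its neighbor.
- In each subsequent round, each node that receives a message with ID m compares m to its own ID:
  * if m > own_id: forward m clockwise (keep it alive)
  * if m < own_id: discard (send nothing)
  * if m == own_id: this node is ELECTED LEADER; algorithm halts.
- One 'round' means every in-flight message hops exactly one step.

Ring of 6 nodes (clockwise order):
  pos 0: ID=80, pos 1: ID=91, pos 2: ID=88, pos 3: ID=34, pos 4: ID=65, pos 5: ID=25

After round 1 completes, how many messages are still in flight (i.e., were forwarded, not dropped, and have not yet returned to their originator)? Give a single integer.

Answer: 3

Derivation:
Round 1: pos1(id91) recv 80: drop; pos2(id88) recv 91: fwd; pos3(id34) recv 88: fwd; pos4(id65) recv 34: drop; pos5(id25) recv 65: fwd; pos0(id80) recv 25: drop
After round 1: 3 messages still in flight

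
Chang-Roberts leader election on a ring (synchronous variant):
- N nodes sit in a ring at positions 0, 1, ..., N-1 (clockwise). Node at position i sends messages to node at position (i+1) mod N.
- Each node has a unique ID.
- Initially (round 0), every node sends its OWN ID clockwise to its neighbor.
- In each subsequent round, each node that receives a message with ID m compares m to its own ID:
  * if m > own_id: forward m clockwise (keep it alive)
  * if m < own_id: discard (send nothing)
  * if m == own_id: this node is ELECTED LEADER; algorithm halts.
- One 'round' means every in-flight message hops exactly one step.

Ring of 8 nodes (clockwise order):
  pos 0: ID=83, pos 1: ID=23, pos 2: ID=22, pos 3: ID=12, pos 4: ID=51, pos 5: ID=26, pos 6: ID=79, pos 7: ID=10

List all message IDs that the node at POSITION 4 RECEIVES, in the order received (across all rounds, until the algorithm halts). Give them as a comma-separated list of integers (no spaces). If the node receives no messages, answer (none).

Round 1: pos1(id23) recv 83: fwd; pos2(id22) recv 23: fwd; pos3(id12) recv 22: fwd; pos4(id51) recv 12: drop; pos5(id26) recv 51: fwd; pos6(id79) recv 26: drop; pos7(id10) recv 79: fwd; pos0(id83) recv 10: drop
Round 2: pos2(id22) recv 83: fwd; pos3(id12) recv 23: fwd; pos4(id51) recv 22: drop; pos6(id79) recv 51: drop; pos0(id83) recv 79: drop
Round 3: pos3(id12) recv 83: fwd; pos4(id51) recv 23: drop
Round 4: pos4(id51) recv 83: fwd
Round 5: pos5(id26) recv 83: fwd
Round 6: pos6(id79) recv 83: fwd
Round 7: pos7(id10) recv 83: fwd
Round 8: pos0(id83) recv 83: ELECTED

Answer: 12,22,23,83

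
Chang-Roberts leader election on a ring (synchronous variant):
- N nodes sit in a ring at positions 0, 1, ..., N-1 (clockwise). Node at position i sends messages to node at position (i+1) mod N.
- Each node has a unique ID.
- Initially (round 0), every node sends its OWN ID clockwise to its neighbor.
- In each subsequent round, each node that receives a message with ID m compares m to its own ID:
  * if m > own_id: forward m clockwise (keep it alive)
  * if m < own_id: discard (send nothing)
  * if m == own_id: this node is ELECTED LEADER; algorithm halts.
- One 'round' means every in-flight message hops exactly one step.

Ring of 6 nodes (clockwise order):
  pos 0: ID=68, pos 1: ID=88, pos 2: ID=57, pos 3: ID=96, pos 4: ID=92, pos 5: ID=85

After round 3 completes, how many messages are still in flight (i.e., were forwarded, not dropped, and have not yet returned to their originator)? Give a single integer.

Answer: 2

Derivation:
Round 1: pos1(id88) recv 68: drop; pos2(id57) recv 88: fwd; pos3(id96) recv 57: drop; pos4(id92) recv 96: fwd; pos5(id85) recv 92: fwd; pos0(id68) recv 85: fwd
Round 2: pos3(id96) recv 88: drop; pos5(id85) recv 96: fwd; pos0(id68) recv 92: fwd; pos1(id88) recv 85: drop
Round 3: pos0(id68) recv 96: fwd; pos1(id88) recv 92: fwd
After round 3: 2 messages still in flight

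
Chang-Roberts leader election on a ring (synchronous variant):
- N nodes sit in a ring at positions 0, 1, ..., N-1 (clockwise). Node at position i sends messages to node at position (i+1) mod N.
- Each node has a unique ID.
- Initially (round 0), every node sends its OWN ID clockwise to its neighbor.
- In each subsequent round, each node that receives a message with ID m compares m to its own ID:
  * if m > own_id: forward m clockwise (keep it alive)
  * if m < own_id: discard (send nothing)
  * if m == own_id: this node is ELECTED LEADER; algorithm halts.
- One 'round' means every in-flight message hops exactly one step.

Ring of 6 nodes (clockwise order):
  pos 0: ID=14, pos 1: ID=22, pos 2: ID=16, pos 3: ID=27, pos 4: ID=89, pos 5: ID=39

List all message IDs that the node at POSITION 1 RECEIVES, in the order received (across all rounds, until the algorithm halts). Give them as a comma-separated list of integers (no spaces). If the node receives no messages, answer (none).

Round 1: pos1(id22) recv 14: drop; pos2(id16) recv 22: fwd; pos3(id27) recv 16: drop; pos4(id89) recv 27: drop; pos5(id39) recv 89: fwd; pos0(id14) recv 39: fwd
Round 2: pos3(id27) recv 22: drop; pos0(id14) recv 89: fwd; pos1(id22) recv 39: fwd
Round 3: pos1(id22) recv 89: fwd; pos2(id16) recv 39: fwd
Round 4: pos2(id16) recv 89: fwd; pos3(id27) recv 39: fwd
Round 5: pos3(id27) recv 89: fwd; pos4(id89) recv 39: drop
Round 6: pos4(id89) recv 89: ELECTED

Answer: 14,39,89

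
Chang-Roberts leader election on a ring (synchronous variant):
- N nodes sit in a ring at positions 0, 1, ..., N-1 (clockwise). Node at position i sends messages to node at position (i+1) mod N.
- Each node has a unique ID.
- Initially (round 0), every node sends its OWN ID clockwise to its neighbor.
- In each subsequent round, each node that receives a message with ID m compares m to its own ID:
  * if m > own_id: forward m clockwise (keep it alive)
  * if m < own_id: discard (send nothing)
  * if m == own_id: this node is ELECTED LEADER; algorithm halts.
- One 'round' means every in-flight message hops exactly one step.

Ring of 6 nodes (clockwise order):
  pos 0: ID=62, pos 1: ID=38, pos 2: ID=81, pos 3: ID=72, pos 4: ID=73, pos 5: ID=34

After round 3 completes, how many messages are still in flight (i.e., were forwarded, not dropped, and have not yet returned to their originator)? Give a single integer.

Answer: 2

Derivation:
Round 1: pos1(id38) recv 62: fwd; pos2(id81) recv 38: drop; pos3(id72) recv 81: fwd; pos4(id73) recv 72: drop; pos5(id34) recv 73: fwd; pos0(id62) recv 34: drop
Round 2: pos2(id81) recv 62: drop; pos4(id73) recv 81: fwd; pos0(id62) recv 73: fwd
Round 3: pos5(id34) recv 81: fwd; pos1(id38) recv 73: fwd
After round 3: 2 messages still in flight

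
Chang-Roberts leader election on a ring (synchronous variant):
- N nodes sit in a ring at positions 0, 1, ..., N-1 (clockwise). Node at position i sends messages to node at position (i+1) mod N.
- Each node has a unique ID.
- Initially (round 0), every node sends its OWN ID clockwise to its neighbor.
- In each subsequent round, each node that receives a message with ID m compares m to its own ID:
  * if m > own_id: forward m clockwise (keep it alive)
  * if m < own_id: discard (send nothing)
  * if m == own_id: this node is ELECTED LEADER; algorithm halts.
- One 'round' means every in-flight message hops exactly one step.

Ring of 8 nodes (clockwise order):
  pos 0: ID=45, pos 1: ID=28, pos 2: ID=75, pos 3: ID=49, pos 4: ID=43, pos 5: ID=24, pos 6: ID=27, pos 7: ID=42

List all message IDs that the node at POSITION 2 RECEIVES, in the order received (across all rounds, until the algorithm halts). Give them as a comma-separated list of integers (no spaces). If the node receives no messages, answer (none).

Round 1: pos1(id28) recv 45: fwd; pos2(id75) recv 28: drop; pos3(id49) recv 75: fwd; pos4(id43) recv 49: fwd; pos5(id24) recv 43: fwd; pos6(id27) recv 24: drop; pos7(id42) recv 27: drop; pos0(id45) recv 42: drop
Round 2: pos2(id75) recv 45: drop; pos4(id43) recv 75: fwd; pos5(id24) recv 49: fwd; pos6(id27) recv 43: fwd
Round 3: pos5(id24) recv 75: fwd; pos6(id27) recv 49: fwd; pos7(id42) recv 43: fwd
Round 4: pos6(id27) recv 75: fwd; pos7(id42) recv 49: fwd; pos0(id45) recv 43: drop
Round 5: pos7(id42) recv 75: fwd; pos0(id45) recv 49: fwd
Round 6: pos0(id45) recv 75: fwd; pos1(id28) recv 49: fwd
Round 7: pos1(id28) recv 75: fwd; pos2(id75) recv 49: drop
Round 8: pos2(id75) recv 75: ELECTED

Answer: 28,45,49,75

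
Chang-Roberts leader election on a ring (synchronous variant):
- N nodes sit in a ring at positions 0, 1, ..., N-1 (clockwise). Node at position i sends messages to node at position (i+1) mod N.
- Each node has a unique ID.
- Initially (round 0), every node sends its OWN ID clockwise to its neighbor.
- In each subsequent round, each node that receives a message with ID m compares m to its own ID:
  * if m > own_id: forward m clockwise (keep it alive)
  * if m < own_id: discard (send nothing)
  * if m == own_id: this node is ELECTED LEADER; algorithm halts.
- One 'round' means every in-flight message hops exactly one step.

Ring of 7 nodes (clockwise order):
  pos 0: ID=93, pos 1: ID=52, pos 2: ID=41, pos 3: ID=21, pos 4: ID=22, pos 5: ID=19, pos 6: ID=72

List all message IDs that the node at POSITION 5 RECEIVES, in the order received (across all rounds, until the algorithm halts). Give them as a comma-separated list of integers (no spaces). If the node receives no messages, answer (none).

Answer: 22,41,52,93

Derivation:
Round 1: pos1(id52) recv 93: fwd; pos2(id41) recv 52: fwd; pos3(id21) recv 41: fwd; pos4(id22) recv 21: drop; pos5(id19) recv 22: fwd; pos6(id72) recv 19: drop; pos0(id93) recv 72: drop
Round 2: pos2(id41) recv 93: fwd; pos3(id21) recv 52: fwd; pos4(id22) recv 41: fwd; pos6(id72) recv 22: drop
Round 3: pos3(id21) recv 93: fwd; pos4(id22) recv 52: fwd; pos5(id19) recv 41: fwd
Round 4: pos4(id22) recv 93: fwd; pos5(id19) recv 52: fwd; pos6(id72) recv 41: drop
Round 5: pos5(id19) recv 93: fwd; pos6(id72) recv 52: drop
Round 6: pos6(id72) recv 93: fwd
Round 7: pos0(id93) recv 93: ELECTED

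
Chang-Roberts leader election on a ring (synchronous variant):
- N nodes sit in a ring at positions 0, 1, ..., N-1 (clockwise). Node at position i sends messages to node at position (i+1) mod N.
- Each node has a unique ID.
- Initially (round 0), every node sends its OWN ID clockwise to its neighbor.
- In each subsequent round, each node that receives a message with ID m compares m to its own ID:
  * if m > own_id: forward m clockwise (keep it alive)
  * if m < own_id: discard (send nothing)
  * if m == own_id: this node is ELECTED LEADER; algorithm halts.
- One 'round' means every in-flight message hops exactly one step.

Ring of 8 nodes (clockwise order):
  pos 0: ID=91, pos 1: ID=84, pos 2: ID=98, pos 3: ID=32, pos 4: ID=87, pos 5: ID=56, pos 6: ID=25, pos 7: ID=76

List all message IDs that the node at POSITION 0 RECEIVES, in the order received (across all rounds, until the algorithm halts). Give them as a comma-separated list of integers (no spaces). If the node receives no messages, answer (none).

Round 1: pos1(id84) recv 91: fwd; pos2(id98) recv 84: drop; pos3(id32) recv 98: fwd; pos4(id87) recv 32: drop; pos5(id56) recv 87: fwd; pos6(id25) recv 56: fwd; pos7(id76) recv 25: drop; pos0(id91) recv 76: drop
Round 2: pos2(id98) recv 91: drop; pos4(id87) recv 98: fwd; pos6(id25) recv 87: fwd; pos7(id76) recv 56: drop
Round 3: pos5(id56) recv 98: fwd; pos7(id76) recv 87: fwd
Round 4: pos6(id25) recv 98: fwd; pos0(id91) recv 87: drop
Round 5: pos7(id76) recv 98: fwd
Round 6: pos0(id91) recv 98: fwd
Round 7: pos1(id84) recv 98: fwd
Round 8: pos2(id98) recv 98: ELECTED

Answer: 76,87,98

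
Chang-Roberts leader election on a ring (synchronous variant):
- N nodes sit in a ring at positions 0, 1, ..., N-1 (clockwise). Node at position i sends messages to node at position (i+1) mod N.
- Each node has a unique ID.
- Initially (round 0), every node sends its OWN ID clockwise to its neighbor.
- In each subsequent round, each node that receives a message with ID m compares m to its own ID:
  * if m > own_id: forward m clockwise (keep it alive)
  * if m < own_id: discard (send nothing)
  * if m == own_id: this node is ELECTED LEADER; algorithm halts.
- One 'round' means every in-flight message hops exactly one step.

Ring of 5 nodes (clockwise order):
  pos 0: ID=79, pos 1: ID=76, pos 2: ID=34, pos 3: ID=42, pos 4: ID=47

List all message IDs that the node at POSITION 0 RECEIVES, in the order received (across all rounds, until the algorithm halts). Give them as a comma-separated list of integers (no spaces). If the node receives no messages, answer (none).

Answer: 47,76,79

Derivation:
Round 1: pos1(id76) recv 79: fwd; pos2(id34) recv 76: fwd; pos3(id42) recv 34: drop; pos4(id47) recv 42: drop; pos0(id79) recv 47: drop
Round 2: pos2(id34) recv 79: fwd; pos3(id42) recv 76: fwd
Round 3: pos3(id42) recv 79: fwd; pos4(id47) recv 76: fwd
Round 4: pos4(id47) recv 79: fwd; pos0(id79) recv 76: drop
Round 5: pos0(id79) recv 79: ELECTED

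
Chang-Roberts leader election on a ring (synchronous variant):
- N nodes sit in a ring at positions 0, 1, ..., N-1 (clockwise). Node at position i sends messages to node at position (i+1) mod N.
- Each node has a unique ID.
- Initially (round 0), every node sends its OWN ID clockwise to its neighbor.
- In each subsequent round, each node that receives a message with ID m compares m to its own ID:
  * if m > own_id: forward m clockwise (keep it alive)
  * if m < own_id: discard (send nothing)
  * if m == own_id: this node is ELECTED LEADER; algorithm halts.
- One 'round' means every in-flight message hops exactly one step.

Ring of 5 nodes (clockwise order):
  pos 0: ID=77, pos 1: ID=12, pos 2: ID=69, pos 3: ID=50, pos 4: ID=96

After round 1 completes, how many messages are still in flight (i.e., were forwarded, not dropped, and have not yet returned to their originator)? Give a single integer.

Answer: 3

Derivation:
Round 1: pos1(id12) recv 77: fwd; pos2(id69) recv 12: drop; pos3(id50) recv 69: fwd; pos4(id96) recv 50: drop; pos0(id77) recv 96: fwd
After round 1: 3 messages still in flight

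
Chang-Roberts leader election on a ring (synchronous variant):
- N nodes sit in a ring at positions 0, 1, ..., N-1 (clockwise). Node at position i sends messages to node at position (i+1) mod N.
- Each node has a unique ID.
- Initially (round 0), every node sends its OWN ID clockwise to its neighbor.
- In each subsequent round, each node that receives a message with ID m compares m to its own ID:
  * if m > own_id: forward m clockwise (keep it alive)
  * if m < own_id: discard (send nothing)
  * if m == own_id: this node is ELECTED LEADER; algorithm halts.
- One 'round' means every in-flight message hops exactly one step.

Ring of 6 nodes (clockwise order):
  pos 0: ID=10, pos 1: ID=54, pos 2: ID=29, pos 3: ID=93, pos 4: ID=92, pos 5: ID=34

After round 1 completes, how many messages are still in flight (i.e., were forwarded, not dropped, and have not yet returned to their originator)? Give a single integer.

Round 1: pos1(id54) recv 10: drop; pos2(id29) recv 54: fwd; pos3(id93) recv 29: drop; pos4(id92) recv 93: fwd; pos5(id34) recv 92: fwd; pos0(id10) recv 34: fwd
After round 1: 4 messages still in flight

Answer: 4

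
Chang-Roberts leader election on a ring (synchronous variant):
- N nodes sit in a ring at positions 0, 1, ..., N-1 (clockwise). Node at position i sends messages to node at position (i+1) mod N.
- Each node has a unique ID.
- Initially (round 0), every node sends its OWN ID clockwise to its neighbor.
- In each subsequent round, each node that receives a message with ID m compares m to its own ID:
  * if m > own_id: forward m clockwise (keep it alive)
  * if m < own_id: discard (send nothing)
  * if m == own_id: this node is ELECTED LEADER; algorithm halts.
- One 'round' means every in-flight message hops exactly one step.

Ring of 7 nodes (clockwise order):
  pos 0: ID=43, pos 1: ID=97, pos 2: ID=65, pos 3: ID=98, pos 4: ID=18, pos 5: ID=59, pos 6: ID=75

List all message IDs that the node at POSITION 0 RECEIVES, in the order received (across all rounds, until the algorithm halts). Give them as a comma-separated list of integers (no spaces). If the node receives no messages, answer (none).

Answer: 75,98

Derivation:
Round 1: pos1(id97) recv 43: drop; pos2(id65) recv 97: fwd; pos3(id98) recv 65: drop; pos4(id18) recv 98: fwd; pos5(id59) recv 18: drop; pos6(id75) recv 59: drop; pos0(id43) recv 75: fwd
Round 2: pos3(id98) recv 97: drop; pos5(id59) recv 98: fwd; pos1(id97) recv 75: drop
Round 3: pos6(id75) recv 98: fwd
Round 4: pos0(id43) recv 98: fwd
Round 5: pos1(id97) recv 98: fwd
Round 6: pos2(id65) recv 98: fwd
Round 7: pos3(id98) recv 98: ELECTED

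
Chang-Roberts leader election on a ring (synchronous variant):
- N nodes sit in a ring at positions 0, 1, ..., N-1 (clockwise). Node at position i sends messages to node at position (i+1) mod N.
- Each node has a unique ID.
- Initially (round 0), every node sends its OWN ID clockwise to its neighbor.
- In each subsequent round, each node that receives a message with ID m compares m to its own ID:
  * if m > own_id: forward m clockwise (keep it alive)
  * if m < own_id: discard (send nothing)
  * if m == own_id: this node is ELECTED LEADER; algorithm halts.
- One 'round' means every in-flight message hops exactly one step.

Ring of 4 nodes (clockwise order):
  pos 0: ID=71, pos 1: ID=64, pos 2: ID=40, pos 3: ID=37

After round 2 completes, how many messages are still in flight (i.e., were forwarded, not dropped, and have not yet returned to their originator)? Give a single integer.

Round 1: pos1(id64) recv 71: fwd; pos2(id40) recv 64: fwd; pos3(id37) recv 40: fwd; pos0(id71) recv 37: drop
Round 2: pos2(id40) recv 71: fwd; pos3(id37) recv 64: fwd; pos0(id71) recv 40: drop
After round 2: 2 messages still in flight

Answer: 2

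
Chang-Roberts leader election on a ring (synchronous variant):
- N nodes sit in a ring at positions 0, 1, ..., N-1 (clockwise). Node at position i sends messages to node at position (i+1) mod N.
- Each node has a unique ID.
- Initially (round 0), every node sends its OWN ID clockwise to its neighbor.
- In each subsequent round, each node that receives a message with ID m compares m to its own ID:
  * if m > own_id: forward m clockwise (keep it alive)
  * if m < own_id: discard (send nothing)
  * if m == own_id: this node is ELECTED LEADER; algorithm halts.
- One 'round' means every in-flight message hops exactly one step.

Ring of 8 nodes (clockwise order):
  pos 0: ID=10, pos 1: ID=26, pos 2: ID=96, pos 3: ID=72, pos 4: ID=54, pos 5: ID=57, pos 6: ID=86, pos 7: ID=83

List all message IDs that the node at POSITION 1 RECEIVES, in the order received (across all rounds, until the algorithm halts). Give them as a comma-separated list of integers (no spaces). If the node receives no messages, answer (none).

Round 1: pos1(id26) recv 10: drop; pos2(id96) recv 26: drop; pos3(id72) recv 96: fwd; pos4(id54) recv 72: fwd; pos5(id57) recv 54: drop; pos6(id86) recv 57: drop; pos7(id83) recv 86: fwd; pos0(id10) recv 83: fwd
Round 2: pos4(id54) recv 96: fwd; pos5(id57) recv 72: fwd; pos0(id10) recv 86: fwd; pos1(id26) recv 83: fwd
Round 3: pos5(id57) recv 96: fwd; pos6(id86) recv 72: drop; pos1(id26) recv 86: fwd; pos2(id96) recv 83: drop
Round 4: pos6(id86) recv 96: fwd; pos2(id96) recv 86: drop
Round 5: pos7(id83) recv 96: fwd
Round 6: pos0(id10) recv 96: fwd
Round 7: pos1(id26) recv 96: fwd
Round 8: pos2(id96) recv 96: ELECTED

Answer: 10,83,86,96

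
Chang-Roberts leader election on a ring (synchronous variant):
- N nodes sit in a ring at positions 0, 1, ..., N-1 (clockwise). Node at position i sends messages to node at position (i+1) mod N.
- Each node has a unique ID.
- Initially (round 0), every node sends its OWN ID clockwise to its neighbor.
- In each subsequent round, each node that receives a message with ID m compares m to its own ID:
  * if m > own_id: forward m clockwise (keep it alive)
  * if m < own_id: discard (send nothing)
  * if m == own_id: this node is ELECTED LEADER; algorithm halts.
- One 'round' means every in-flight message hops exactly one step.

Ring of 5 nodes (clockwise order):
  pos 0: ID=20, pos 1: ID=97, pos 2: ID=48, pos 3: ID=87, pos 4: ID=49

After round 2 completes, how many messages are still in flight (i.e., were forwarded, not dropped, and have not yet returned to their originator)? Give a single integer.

Answer: 2

Derivation:
Round 1: pos1(id97) recv 20: drop; pos2(id48) recv 97: fwd; pos3(id87) recv 48: drop; pos4(id49) recv 87: fwd; pos0(id20) recv 49: fwd
Round 2: pos3(id87) recv 97: fwd; pos0(id20) recv 87: fwd; pos1(id97) recv 49: drop
After round 2: 2 messages still in flight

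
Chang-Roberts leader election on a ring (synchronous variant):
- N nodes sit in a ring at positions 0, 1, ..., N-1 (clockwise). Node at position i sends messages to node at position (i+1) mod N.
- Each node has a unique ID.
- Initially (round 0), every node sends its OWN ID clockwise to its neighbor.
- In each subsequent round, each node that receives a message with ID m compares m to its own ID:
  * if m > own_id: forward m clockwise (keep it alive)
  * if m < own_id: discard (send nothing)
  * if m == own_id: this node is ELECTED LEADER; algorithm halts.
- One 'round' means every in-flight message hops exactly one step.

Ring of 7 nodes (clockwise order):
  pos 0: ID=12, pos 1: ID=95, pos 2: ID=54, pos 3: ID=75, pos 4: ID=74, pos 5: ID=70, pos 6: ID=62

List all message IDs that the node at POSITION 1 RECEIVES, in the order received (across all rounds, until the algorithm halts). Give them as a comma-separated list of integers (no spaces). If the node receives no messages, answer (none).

Answer: 12,62,70,74,75,95

Derivation:
Round 1: pos1(id95) recv 12: drop; pos2(id54) recv 95: fwd; pos3(id75) recv 54: drop; pos4(id74) recv 75: fwd; pos5(id70) recv 74: fwd; pos6(id62) recv 70: fwd; pos0(id12) recv 62: fwd
Round 2: pos3(id75) recv 95: fwd; pos5(id70) recv 75: fwd; pos6(id62) recv 74: fwd; pos0(id12) recv 70: fwd; pos1(id95) recv 62: drop
Round 3: pos4(id74) recv 95: fwd; pos6(id62) recv 75: fwd; pos0(id12) recv 74: fwd; pos1(id95) recv 70: drop
Round 4: pos5(id70) recv 95: fwd; pos0(id12) recv 75: fwd; pos1(id95) recv 74: drop
Round 5: pos6(id62) recv 95: fwd; pos1(id95) recv 75: drop
Round 6: pos0(id12) recv 95: fwd
Round 7: pos1(id95) recv 95: ELECTED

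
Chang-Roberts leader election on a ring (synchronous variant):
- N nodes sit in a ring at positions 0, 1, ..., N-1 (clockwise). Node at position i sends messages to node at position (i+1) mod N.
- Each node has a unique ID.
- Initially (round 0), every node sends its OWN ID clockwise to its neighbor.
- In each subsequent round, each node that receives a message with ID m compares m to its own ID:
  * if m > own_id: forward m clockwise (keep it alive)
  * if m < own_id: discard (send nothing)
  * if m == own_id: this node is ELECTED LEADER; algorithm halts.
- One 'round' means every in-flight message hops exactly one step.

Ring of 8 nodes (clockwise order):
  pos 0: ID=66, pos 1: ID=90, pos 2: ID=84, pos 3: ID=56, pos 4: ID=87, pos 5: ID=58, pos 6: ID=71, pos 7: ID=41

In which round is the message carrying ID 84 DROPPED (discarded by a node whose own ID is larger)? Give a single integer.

Answer: 2

Derivation:
Round 1: pos1(id90) recv 66: drop; pos2(id84) recv 90: fwd; pos3(id56) recv 84: fwd; pos4(id87) recv 56: drop; pos5(id58) recv 87: fwd; pos6(id71) recv 58: drop; pos7(id41) recv 71: fwd; pos0(id66) recv 41: drop
Round 2: pos3(id56) recv 90: fwd; pos4(id87) recv 84: drop; pos6(id71) recv 87: fwd; pos0(id66) recv 71: fwd
Round 3: pos4(id87) recv 90: fwd; pos7(id41) recv 87: fwd; pos1(id90) recv 71: drop
Round 4: pos5(id58) recv 90: fwd; pos0(id66) recv 87: fwd
Round 5: pos6(id71) recv 90: fwd; pos1(id90) recv 87: drop
Round 6: pos7(id41) recv 90: fwd
Round 7: pos0(id66) recv 90: fwd
Round 8: pos1(id90) recv 90: ELECTED
Message ID 84 originates at pos 2; dropped at pos 4 in round 2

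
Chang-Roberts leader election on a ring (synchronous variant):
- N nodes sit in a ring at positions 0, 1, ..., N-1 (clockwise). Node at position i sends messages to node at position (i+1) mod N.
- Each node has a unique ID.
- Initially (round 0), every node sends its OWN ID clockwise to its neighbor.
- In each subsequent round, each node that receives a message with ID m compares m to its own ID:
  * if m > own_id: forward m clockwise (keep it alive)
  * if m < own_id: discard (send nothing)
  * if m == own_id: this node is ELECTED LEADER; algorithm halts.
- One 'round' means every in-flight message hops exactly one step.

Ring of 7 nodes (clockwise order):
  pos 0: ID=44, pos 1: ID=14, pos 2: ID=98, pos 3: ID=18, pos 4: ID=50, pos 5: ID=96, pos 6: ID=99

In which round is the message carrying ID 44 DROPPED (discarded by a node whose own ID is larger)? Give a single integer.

Round 1: pos1(id14) recv 44: fwd; pos2(id98) recv 14: drop; pos3(id18) recv 98: fwd; pos4(id50) recv 18: drop; pos5(id96) recv 50: drop; pos6(id99) recv 96: drop; pos0(id44) recv 99: fwd
Round 2: pos2(id98) recv 44: drop; pos4(id50) recv 98: fwd; pos1(id14) recv 99: fwd
Round 3: pos5(id96) recv 98: fwd; pos2(id98) recv 99: fwd
Round 4: pos6(id99) recv 98: drop; pos3(id18) recv 99: fwd
Round 5: pos4(id50) recv 99: fwd
Round 6: pos5(id96) recv 99: fwd
Round 7: pos6(id99) recv 99: ELECTED
Message ID 44 originates at pos 0; dropped at pos 2 in round 2

Answer: 2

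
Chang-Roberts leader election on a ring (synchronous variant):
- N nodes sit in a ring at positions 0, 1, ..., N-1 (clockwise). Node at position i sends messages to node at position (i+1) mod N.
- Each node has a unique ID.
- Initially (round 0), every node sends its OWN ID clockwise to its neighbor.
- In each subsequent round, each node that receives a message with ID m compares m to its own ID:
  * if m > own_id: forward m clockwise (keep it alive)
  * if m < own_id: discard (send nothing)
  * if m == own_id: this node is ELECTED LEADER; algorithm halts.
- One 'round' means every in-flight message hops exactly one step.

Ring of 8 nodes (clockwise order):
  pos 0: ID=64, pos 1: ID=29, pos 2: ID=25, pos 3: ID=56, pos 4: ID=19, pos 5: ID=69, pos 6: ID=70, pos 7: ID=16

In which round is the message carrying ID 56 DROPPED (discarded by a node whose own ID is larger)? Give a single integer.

Round 1: pos1(id29) recv 64: fwd; pos2(id25) recv 29: fwd; pos3(id56) recv 25: drop; pos4(id19) recv 56: fwd; pos5(id69) recv 19: drop; pos6(id70) recv 69: drop; pos7(id16) recv 70: fwd; pos0(id64) recv 16: drop
Round 2: pos2(id25) recv 64: fwd; pos3(id56) recv 29: drop; pos5(id69) recv 56: drop; pos0(id64) recv 70: fwd
Round 3: pos3(id56) recv 64: fwd; pos1(id29) recv 70: fwd
Round 4: pos4(id19) recv 64: fwd; pos2(id25) recv 70: fwd
Round 5: pos5(id69) recv 64: drop; pos3(id56) recv 70: fwd
Round 6: pos4(id19) recv 70: fwd
Round 7: pos5(id69) recv 70: fwd
Round 8: pos6(id70) recv 70: ELECTED
Message ID 56 originates at pos 3; dropped at pos 5 in round 2

Answer: 2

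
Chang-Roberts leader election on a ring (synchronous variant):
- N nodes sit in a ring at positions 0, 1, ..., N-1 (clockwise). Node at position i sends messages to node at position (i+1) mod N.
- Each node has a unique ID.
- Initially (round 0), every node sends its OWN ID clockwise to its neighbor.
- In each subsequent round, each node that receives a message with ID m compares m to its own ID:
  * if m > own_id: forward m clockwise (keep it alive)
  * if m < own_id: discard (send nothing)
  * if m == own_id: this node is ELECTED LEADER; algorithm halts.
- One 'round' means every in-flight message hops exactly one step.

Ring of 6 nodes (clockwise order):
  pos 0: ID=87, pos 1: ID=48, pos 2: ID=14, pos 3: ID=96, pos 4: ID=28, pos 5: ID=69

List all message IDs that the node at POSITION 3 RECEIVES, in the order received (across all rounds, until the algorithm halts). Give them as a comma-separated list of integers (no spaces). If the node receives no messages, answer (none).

Answer: 14,48,87,96

Derivation:
Round 1: pos1(id48) recv 87: fwd; pos2(id14) recv 48: fwd; pos3(id96) recv 14: drop; pos4(id28) recv 96: fwd; pos5(id69) recv 28: drop; pos0(id87) recv 69: drop
Round 2: pos2(id14) recv 87: fwd; pos3(id96) recv 48: drop; pos5(id69) recv 96: fwd
Round 3: pos3(id96) recv 87: drop; pos0(id87) recv 96: fwd
Round 4: pos1(id48) recv 96: fwd
Round 5: pos2(id14) recv 96: fwd
Round 6: pos3(id96) recv 96: ELECTED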